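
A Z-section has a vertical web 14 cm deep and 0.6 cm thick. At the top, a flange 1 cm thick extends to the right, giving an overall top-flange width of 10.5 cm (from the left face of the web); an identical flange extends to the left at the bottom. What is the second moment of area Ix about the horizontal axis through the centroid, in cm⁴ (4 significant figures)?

Decompose the section into non-overlapping parts with the origin at the bottom-left of its bounding rectangle.
Web: 0.6 × 14, A = 8.4 cm², y = 7 cm, Ī = 137.2 cm⁴.
Top flange (beyond web): 9.9 × 1, A = 9.9 cm², y = 13.5 cm, Ī = 0.825 cm⁴.
Bottom flange (beyond web): 9.9 × 1, A = 9.9 cm², y = 0.5 cm, Ī = 0.825 cm⁴.
Centroid: ȳ = ΣA·y / ΣA = 7 cm.
Transfer each piece to the horizontal axis through the centroid using Ī + A·d² with d = y − 7:
  web: d = 0 cm → contributes +137.2 cm⁴
  top flange (beyond web): d = 6.5 cm → contributes +419.1 cm⁴
  bottom flange (beyond web): d = -6.5 cm → contributes +419.1 cm⁴
Total I = 975.4 cm⁴.

Ix ≈ 975.4 cm⁴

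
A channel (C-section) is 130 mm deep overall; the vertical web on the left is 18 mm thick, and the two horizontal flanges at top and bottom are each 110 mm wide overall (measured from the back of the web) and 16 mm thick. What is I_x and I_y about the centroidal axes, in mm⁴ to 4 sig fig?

I_x ≈ 1.292 × 10⁷ mm⁴, I_y ≈ 6.083 × 10⁶ mm⁴

Split into non-overlapping primitives; take the origin at the lower-left of the bounding box.
Web: 18 × 130, A = 2 340 mm², y = 65 mm, Ī = 3 295 500 mm⁴.
Top flange (beyond web): 92 × 16, A = 1 472 mm², y = 122 mm, Ī = 31402.7 mm⁴.
Bottom flange (beyond web): 92 × 16, A = 1 472 mm², y = 8 mm, Ī = 31402.7 mm⁴.
By symmetry the centroid is at mid-height, ȳ = 65 mm.
Transfer each piece to the centroidal x-axis using Ī + A·d² with d = y − 65:
  web: d = 0 mm → contributes +3 295 500 mm⁴
  top flange (beyond web): d = 57 mm → contributes +4 813 931 mm⁴
  bottom flange (beyond web): d = -57 mm → contributes +4 813 931 mm⁴
Total I = 12 923 361 mm⁴.
For the y-axis: x̄ = 39.6435 mm.
Repeating about the centroidal y-axis gives I_y = 6 083 494 mm⁴.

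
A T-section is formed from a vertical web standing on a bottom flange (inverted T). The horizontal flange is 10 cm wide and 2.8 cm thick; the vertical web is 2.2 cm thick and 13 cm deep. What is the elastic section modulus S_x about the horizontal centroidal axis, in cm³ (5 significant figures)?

Decompose the section into non-overlapping parts with the origin at the bottom-left of its bounding rectangle.
Flange: 10 × 2.8, A = 28 cm², y = 1.4 cm, Ī = 18.29333 cm⁴.
Web: 2.2 × 13, A = 28.6 cm², y = 9.3 cm, Ī = 402.7833 cm⁴.
Centroid: ȳ = ΣA·y / ΣA = 5.391873 cm.
Transfer each piece to the horizontal centroidal axis using Ī + A·d² with d = y − 5.391873:
  flange: d = -3.991873 cm → contributes +464.4747 cm⁴
  web: d = 3.908127 cm → contributes +839.6042 cm⁴
Total I = 1304.079 cm⁴.
Extreme fibre distance c = 10.40813 cm; S = I/c = 125.2943 cm³.

S_x ≈ 125.29 cm³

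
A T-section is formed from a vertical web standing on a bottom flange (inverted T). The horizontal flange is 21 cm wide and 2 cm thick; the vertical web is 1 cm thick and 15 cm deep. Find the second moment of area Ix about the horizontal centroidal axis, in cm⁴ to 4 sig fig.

Ix ≈ 1094 cm⁴

Decompose the section into non-overlapping parts with the origin at the bottom-left of its bounding rectangle.
Flange: 21 × 2, A = 42 cm², y = 1 cm, Ī = 14 cm⁴.
Web: 1 × 15, A = 15 cm², y = 9.5 cm, Ī = 281.25 cm⁴.
Centroid: ȳ = ΣA·y / ΣA = 3.23684 cm.
Transfer each piece to the horizontal centroidal axis using Ī + A·d² with d = y − 3.23684:
  flange: d = -2.23684 cm → contributes +224.145 cm⁴
  web: d = 6.26316 cm → contributes +869.657 cm⁴
Total I = 1093.8 cm⁴.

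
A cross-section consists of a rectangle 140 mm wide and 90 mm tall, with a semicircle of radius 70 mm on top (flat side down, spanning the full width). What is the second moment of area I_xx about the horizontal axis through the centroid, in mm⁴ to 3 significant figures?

Break the section into simple shapes (no overlaps), measuring from the bottom-left corner of the bounding box.
Rectangular body: 140 × 90, A = 12 600 mm², y = 45 mm, Ī = 8 505 000 mm⁴.
Semicircular cap: semicircle r = 70, A = 7696.9 mm², y = 119.71 mm, Ī = 2 635 265 mm⁴.
Centroid: ȳ = ΣA·y / ΣA = 73.331 mm.
Transfer each piece to the horizontal axis through the centroid using Ī + A·d² with d = y − 73.331:
  rectangular body: d = -28.331 mm → contributes +18 618 184 mm⁴
  semicircular cap: d = 46.378 mm → contributes +19 190 772 mm⁴
Total I = 37 808 955 mm⁴.

I_xx ≈ 3.78 × 10⁷ mm⁴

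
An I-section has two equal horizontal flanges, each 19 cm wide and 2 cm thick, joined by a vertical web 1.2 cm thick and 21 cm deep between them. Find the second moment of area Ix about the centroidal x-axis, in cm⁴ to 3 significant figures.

Split into non-overlapping primitives; take the origin at the lower-left of the bounding box.
Bottom flange: 19 × 2, A = 38 cm², y = 1 cm, Ī = 12.667 cm⁴.
Web: 1.2 × 21, A = 25.2 cm², y = 12.5 cm, Ī = 926.1 cm⁴.
Top flange: 19 × 2, A = 38 cm², y = 24 cm, Ī = 12.667 cm⁴.
By symmetry the centroid is at mid-height, ȳ = 12.5 cm.
Transfer each piece to the centroidal x-axis using Ī + A·d² with d = y − 12.5:
  bottom flange: d = -11.5 cm → contributes +5038.2 cm⁴
  web: d = 0 cm → contributes +926.1 cm⁴
  top flange: d = 11.5 cm → contributes +5038.2 cm⁴
Total I = 11 002 cm⁴.

Ix ≈ 1.10 × 10⁴ cm⁴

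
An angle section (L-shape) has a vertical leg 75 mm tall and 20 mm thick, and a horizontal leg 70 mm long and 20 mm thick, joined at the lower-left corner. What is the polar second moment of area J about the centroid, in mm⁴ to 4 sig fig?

Break the section into simple shapes (no overlaps), measuring from the bottom-left corner of the bounding box.
Vertical leg: 20 × 75, A = 1 500 mm², y = 37.5 mm, Ī = 703 125 mm⁴.
Horizontal leg (remainder): 50 × 20, A = 1 000 mm², y = 10 mm, Ī = 33333.3 mm⁴.
Centroid: ȳ = ΣA·y / ΣA = 26.5 mm.
Transfer each piece to the centroidal x-axis using Ī + A·d² with d = y − 26.5:
  vertical leg: d = 11 mm → contributes +884 625 mm⁴
  horizontal leg (remainder): d = -16.5 mm → contributes +305 583 mm⁴
Total I = 1 190 208 mm⁴.
For the y-axis: x̄ = 24 mm.
Repeating about the centroidal y-axis gives I_y = 993 333 mm⁴.
Polar second moment: J = I_x + I_y = 2 183 542 mm⁴.

J ≈ 2.184 × 10⁶ mm⁴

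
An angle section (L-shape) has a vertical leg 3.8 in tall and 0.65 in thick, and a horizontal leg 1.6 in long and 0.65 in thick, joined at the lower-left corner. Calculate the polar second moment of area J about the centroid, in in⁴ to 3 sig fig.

J ≈ 4.67 in⁴

Split into non-overlapping primitives; take the origin at the lower-left of the bounding box.
Vertical leg: 0.65 × 3.8, A = 2.47 in², y = 1.9 in, Ī = 2.9722 in⁴.
Horizontal leg (remainder): 0.95 × 0.65, A = 0.6175 in², y = 0.325 in, Ī = 0.021741 in⁴.
Centroid: ȳ = ΣA·y / ΣA = 1.585 in.
Transfer each piece to the centroidal x-axis using Ī + A·d² with d = y − 1.585:
  vertical leg: d = 0.315 in → contributes +3.2173 in⁴
  horizontal leg (remainder): d = -1.26 in → contributes +1.0021 in⁴
Total I = 4.2194 in⁴.
For the y-axis: x̄ = 0.485 in.
Repeating about the centroidal y-axis gives I_y = 0.44957 in⁴.
Polar second moment: J = I_x + I_y = 4.669 in⁴.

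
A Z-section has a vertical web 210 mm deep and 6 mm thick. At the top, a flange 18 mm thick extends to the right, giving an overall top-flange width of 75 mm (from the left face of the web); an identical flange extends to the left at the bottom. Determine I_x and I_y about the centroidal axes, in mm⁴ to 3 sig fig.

I_x ≈ 2.76 × 10⁷ mm⁴, I_y ≈ 4.48 × 10⁶ mm⁴

Break the section into simple shapes (no overlaps), measuring from the bottom-left corner of the bounding box.
Web: 6 × 210, A = 1 260 mm², y = 105 mm, Ī = 4 630 500 mm⁴.
Top flange (beyond web): 69 × 18, A = 1 242 mm², y = 201 mm, Ī = 33 534 mm⁴.
Bottom flange (beyond web): 69 × 18, A = 1 242 mm², y = 9 mm, Ī = 33 534 mm⁴.
Centroid: ȳ = ΣA·y / ΣA = 105 mm.
Transfer each piece to the centroidal x-axis using Ī + A·d² with d = y − 105:
  web: d = 0 mm → contributes +4 630 500 mm⁴
  top flange (beyond web): d = 96 mm → contributes +11 479 806 mm⁴
  bottom flange (beyond web): d = -96 mm → contributes +11 479 806 mm⁴
Total I = 27 590 112 mm⁴.
For the y-axis: x̄ = 72 mm.
Repeating about the centroidal y-axis gives I_y = 4 482 432 mm⁴.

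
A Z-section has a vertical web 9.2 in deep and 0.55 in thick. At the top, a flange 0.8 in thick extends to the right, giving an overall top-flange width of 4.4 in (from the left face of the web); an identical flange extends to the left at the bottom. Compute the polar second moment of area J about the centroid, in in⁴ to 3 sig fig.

J ≈ 182 in⁴

Treat the section as a set of non-overlapping primitives; coordinates are from the bounding-box lower-left.
Web: 0.55 × 9.2, A = 5.06 in², y = 4.6 in, Ī = 35.69 in⁴.
Top flange (beyond web): 3.85 × 0.8, A = 3.08 in², y = 8.8 in, Ī = 0.16427 in⁴.
Bottom flange (beyond web): 3.85 × 0.8, A = 3.08 in², y = 0.4 in, Ī = 0.16427 in⁴.
Centroid: ȳ = ΣA·y / ΣA = 4.6 in.
Transfer each piece to the centroidal x-axis using Ī + A·d² with d = y − 4.6:
  web: d = 0 in → contributes +35.69 in⁴
  top flange (beyond web): d = 4.2 in → contributes +54.495 in⁴
  bottom flange (beyond web): d = -4.2 in → contributes +54.495 in⁴
Total I = 144.68 in⁴.
For the y-axis: x̄ = 4.125 in.
Repeating about the centroidal y-axis gives I_y = 37.551 in⁴.
Polar second moment: J = I_x + I_y = 182.23 in⁴.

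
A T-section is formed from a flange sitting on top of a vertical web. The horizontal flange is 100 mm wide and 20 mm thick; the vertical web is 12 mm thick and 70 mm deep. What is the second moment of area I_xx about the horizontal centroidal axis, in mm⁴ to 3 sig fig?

Split into non-overlapping primitives; take the origin at the lower-left of the bounding box.
Flange: 100 × 20, A = 2 000 mm², y = 80 mm, Ī = 66 667 mm⁴.
Web: 12 × 70, A = 840 mm², y = 35 mm, Ī = 343 000 mm⁴.
Centroid: ȳ = ΣA·y / ΣA = 66.69 mm.
Transfer each piece to the horizontal centroidal axis using Ī + A·d² with d = y − 66.69:
  flange: d = 13.31 mm → contributes +420 971 mm⁴
  web: d = -31.69 mm → contributes +1 186 583 mm⁴
Total I = 1 607 554 mm⁴.

I_xx ≈ 1.61 × 10⁶ mm⁴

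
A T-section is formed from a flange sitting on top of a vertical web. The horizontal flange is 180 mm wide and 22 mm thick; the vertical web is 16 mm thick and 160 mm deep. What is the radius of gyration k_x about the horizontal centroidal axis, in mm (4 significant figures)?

k_x ≈ 53.26 mm

Treat the section as a set of non-overlapping primitives; coordinates are from the bounding-box lower-left.
Flange: 180 × 22, A = 3 960 mm², y = 171 mm, Ī = 159 720 mm⁴.
Web: 16 × 160, A = 2 560 mm², y = 80 mm, Ī = 5 461 333 mm⁴.
Centroid: ȳ = ΣA·y / ΣA = 135.27 mm.
Transfer each piece to the horizontal centroidal axis using Ī + A·d² with d = y − 135.27:
  flange: d = 35.7301 mm → contributes +5 215 204 mm⁴
  web: d = -55.2699 mm → contributes +13 281 535 mm⁴
Total I = 18 496 738 mm⁴.
Radius of gyration: k = √(I/A) = √(18 496 738 / 6 520) = 53.2628 mm.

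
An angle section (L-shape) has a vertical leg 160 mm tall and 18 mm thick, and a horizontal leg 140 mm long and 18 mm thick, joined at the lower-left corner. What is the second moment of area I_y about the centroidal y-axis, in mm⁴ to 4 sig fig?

Treat the section as a set of non-overlapping primitives; coordinates are from the bounding-box lower-left.
Vertical leg: 18 × 160, A = 2 880 mm², x = 9 mm, Ī = 77 760 mm⁴.
Horizontal leg (remainder): 122 × 18, A = 2 196 mm², x = 79 mm, Ī = 2 723 772 mm⁴.
Centroid: x̄ = ΣA·x / ΣA = 39.2837 mm.
Transfer each piece to the centroidal y-axis using Ī + A·d² with d = x − 39.2837:
  vertical leg: d = -30.2837 mm → contributes +2 719 013 mm⁴
  horizontal leg (remainder): d = 39.7163 mm → contributes +6 187 710 mm⁴
Total I = 8 906 723 mm⁴.

I_y ≈ 8.907 × 10⁶ mm⁴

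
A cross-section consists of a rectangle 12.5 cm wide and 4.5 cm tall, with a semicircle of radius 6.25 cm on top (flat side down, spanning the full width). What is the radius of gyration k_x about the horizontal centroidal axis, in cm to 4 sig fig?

k_x ≈ 2.869 cm

Decompose the section into non-overlapping parts with the origin at the bottom-left of its bounding rectangle.
Rectangular body: 12.5 × 4.5, A = 56.25 cm², y = 2.25 cm, Ī = 94.9219 cm⁴.
Semicircular cap: semicircle r = 6.25, A = 61.3592 cm², y = 7.15258 cm, Ī = 167.476 cm⁴.
Centroid: ȳ = ΣA·y / ΣA = 4.80778 cm.
Transfer each piece to the horizontal centroidal axis using Ī + A·d² with d = y − 4.80778:
  rectangular body: d = -2.55778 cm → contributes +462.923 cm⁴
  semicircular cap: d = 2.3448 cm → contributes +504.835 cm⁴
Total I = 967.758 cm⁴.
Radius of gyration: k = √(I/A) = √(967.758 / 117.609) = 2.86855 cm.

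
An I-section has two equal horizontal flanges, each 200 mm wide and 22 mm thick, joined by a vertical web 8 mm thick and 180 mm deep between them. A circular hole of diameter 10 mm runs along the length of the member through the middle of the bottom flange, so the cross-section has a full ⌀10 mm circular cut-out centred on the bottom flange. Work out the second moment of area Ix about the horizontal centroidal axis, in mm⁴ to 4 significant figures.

Treat the section as a set of non-overlapping primitives; coordinates are from the bounding-box lower-left.
Bottom flange: 200 × 22, A = 4 400 mm², y = 11 mm, Ī = 177 467 mm⁴.
Web: 8 × 180, A = 1 440 mm², y = 112 mm, Ī = 3 888 000 mm⁴.
Top flange: 200 × 22, A = 4 400 mm², y = 213 mm, Ī = 177 467 mm⁴.
Hole (subtracted): ⌀10, A = 78.5398 mm², y = 11 mm, Ī = 490.874 mm⁴.
Centroid: ȳ = ΣA·y / ΣA = 112.781 mm.
Transfer each piece to the horizontal centroidal axis using Ī + A·d² with d = y − 112.781:
  bottom flange: d = -101.781 mm → contributes +45 758 388 mm⁴
  web: d = -0.780648 mm → contributes +3 888 878 mm⁴
  top flange: d = 100.219 mm → contributes +44 370 708 mm⁴
  hole: d = -101.781 mm → contributes −814 108 mm⁴
Total I = 93 203 865 mm⁴.

Ix ≈ 9.320 × 10⁷ mm⁴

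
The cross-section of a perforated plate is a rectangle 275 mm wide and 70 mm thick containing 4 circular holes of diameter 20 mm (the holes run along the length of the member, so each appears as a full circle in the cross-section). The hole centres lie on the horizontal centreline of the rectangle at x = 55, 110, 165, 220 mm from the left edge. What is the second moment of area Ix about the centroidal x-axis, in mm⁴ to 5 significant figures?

Split into non-overlapping primitives; take the origin at the lower-left of the bounding box.
Plate: 275 × 70, A = 19 250 mm², y = 35 mm, Ī = 7 860 417 mm⁴.
Hole 1 (subtracted): ⌀20, A = 314.1593 mm², y = 35 mm, Ī = 7853.982 mm⁴.
Hole 2 (subtracted): ⌀20, A = 314.1593 mm², y = 35 mm, Ī = 7853.982 mm⁴.
Hole 3 (subtracted): ⌀20, A = 314.1593 mm², y = 35 mm, Ī = 7853.982 mm⁴.
Hole 4 (subtracted): ⌀20, A = 314.1593 mm², y = 35 mm, Ī = 7853.982 mm⁴.
By symmetry the centroid is at mid-height, ȳ = 35 mm.
All pieces are centred on the centroidal x-axis, so I = ΣĪ (holes subtracted) = 7 829 001 mm⁴.

Ix ≈ 7.8290 × 10⁶ mm⁴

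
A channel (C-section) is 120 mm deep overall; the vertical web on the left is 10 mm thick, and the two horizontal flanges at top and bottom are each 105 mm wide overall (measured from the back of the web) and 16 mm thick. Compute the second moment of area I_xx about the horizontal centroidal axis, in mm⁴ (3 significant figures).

Decompose the section into non-overlapping parts with the origin at the bottom-left of its bounding rectangle.
Web: 10 × 120, A = 1 200 mm², y = 60 mm, Ī = 1 440 000 mm⁴.
Top flange (beyond web): 95 × 16, A = 1 520 mm², y = 112 mm, Ī = 32 427 mm⁴.
Bottom flange (beyond web): 95 × 16, A = 1 520 mm², y = 8 mm, Ī = 32 427 mm⁴.
By symmetry the centroid is at mid-height, ȳ = 60 mm.
Transfer each piece to the horizontal centroidal axis using Ī + A·d² with d = y − 60:
  web: d = 0 mm → contributes +1 440 000 mm⁴
  top flange (beyond web): d = 52 mm → contributes +4 142 507 mm⁴
  bottom flange (beyond web): d = -52 mm → contributes +4 142 507 mm⁴
Total I = 9 725 013 mm⁴.

I_xx ≈ 9.73 × 10⁶ mm⁴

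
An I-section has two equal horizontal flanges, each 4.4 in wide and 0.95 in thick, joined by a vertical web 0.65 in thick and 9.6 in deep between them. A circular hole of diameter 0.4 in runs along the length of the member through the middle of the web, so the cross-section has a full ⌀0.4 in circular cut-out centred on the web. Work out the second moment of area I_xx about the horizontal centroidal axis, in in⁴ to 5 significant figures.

I_xx ≈ 281.17 in⁴

Break the section into simple shapes (no overlaps), measuring from the bottom-left corner of the bounding box.
Bottom flange: 4.4 × 0.95, A = 4.18 in², y = 0.475 in, Ī = 0.3143708 in⁴.
Web: 0.65 × 9.6, A = 6.24 in², y = 5.75 in, Ī = 47.9232 in⁴.
Top flange: 4.4 × 0.95, A = 4.18 in², y = 11.025 in, Ī = 0.3143708 in⁴.
Hole (subtracted): ⌀0.4, A = 0.1256637 in², y = 5.75 in, Ī = 0.001256637 in⁴.
By symmetry the centroid is at mid-height, ȳ = 5.75 in.
Transfer each piece to the horizontal centroidal axis using Ī + A·d² with d = y − 5.75:
  bottom flange: d = -5.275 in → contributes +116.6255 in⁴
  web: d = 0 in → contributes +47.9232 in⁴
  top flange: d = 5.275 in → contributes +116.6255 in⁴
  hole: d = 0 in → contributes −0.001256637 in⁴
Total I = 281.1729 in⁴.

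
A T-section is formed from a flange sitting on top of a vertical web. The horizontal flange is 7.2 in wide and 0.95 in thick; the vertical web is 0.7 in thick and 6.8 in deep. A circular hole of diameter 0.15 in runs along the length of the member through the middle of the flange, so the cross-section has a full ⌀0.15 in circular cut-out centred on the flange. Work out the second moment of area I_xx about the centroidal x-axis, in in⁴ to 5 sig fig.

I_xx ≈ 60.957 in⁴

Split into non-overlapping primitives; take the origin at the lower-left of the bounding box.
Flange: 7.2 × 0.95, A = 6.84 in², y = 7.275 in, Ī = 0.514425 in⁴.
Web: 0.7 × 6.8, A = 4.76 in², y = 3.4 in, Ī = 18.34187 in⁴.
Hole (subtracted): ⌀0.15, A = 0.01767146 in², y = 7.275 in, Ī = 0.00002485049 in⁴.
Centroid: ȳ = ΣA·y / ΣA = 5.682488 in.
Transfer each piece to the centroidal x-axis using Ī + A·d² with d = y − 5.682488:
  flange: d = 1.592512 in → contributes +17.86132 in⁴
  web: d = -2.282488 in → contributes +43.14028 in⁴
  hole: d = 1.592512 in → contributes −0.04484135 in⁴
Total I = 60.95675 in⁴.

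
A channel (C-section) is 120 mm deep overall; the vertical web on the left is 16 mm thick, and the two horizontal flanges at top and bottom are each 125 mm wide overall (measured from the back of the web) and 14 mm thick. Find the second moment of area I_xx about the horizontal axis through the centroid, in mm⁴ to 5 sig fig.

Treat the section as a set of non-overlapping primitives; coordinates are from the bounding-box lower-left.
Web: 16 × 120, A = 1 920 mm², y = 60 mm, Ī = 2 304 000 mm⁴.
Top flange (beyond web): 109 × 14, A = 1 526 mm², y = 113 mm, Ī = 24924.67 mm⁴.
Bottom flange (beyond web): 109 × 14, A = 1 526 mm², y = 7 mm, Ī = 24924.67 mm⁴.
By symmetry the centroid is at mid-height, ȳ = 60 mm.
Transfer each piece to the horizontal axis through the centroid using Ī + A·d² with d = y − 60:
  web: d = 0 mm → contributes +2 304 000 mm⁴
  top flange (beyond web): d = 53 mm → contributes +4 311 459 mm⁴
  bottom flange (beyond web): d = -53 mm → contributes +4 311 459 mm⁴
Total I = 10 926 917 mm⁴.

I_xx ≈ 1.0927 × 10⁷ mm⁴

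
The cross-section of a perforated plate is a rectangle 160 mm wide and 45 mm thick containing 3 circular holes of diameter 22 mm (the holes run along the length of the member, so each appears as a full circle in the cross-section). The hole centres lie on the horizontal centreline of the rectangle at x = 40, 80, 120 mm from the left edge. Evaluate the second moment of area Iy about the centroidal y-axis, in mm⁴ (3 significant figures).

Decompose the section into non-overlapping parts with the origin at the bottom-left of its bounding rectangle.
Plate: 160 × 45, A = 7 200 mm², x = 80 mm, Ī = 15 360 000 mm⁴.
Hole 1 (subtracted): ⌀22, A = 380.13 mm², x = 40 mm, Ī = 11 499 mm⁴.
Hole 2 (subtracted): ⌀22, A = 380.13 mm², x = 80 mm, Ī = 11 499 mm⁴.
Hole 3 (subtracted): ⌀22, A = 380.13 mm², x = 120 mm, Ī = 11 499 mm⁴.
By symmetry the centroid is at mid-width, x̄ = 80 mm.
Transfer each piece to the centroidal y-axis using Ī + A·d² with d = x − 80:
  plate: d = 0 mm → contributes +15 360 000 mm⁴
  hole 1: d = -40 mm → contributes −619 711 mm⁴
  hole 2: d = 0 mm → contributes −11 499 mm⁴
  hole 3: d = 40 mm → contributes −619 711 mm⁴
Total I = 14 109 078 mm⁴.

Iy ≈ 1.41 × 10⁷ mm⁴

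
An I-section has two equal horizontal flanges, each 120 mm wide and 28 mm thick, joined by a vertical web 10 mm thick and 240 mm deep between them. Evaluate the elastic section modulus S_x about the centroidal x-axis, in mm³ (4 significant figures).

Break the section into simple shapes (no overlaps), measuring from the bottom-left corner of the bounding box.
Bottom flange: 120 × 28, A = 3 360 mm², y = 14 mm, Ī = 219 520 mm⁴.
Web: 10 × 240, A = 2 400 mm², y = 148 mm, Ī = 11 520 000 mm⁴.
Top flange: 120 × 28, A = 3 360 mm², y = 282 mm, Ī = 219 520 mm⁴.
By symmetry the centroid is at mid-height, ȳ = 148 mm.
Transfer each piece to the centroidal x-axis using Ī + A·d² with d = y − 148:
  bottom flange: d = -134 mm → contributes +60 551 680 mm⁴
  web: d = 0 mm → contributes +11 520 000 mm⁴
  top flange: d = 134 mm → contributes +60 551 680 mm⁴
Total I = 132 623 360 mm⁴.
Extreme fibre distance c = 148 mm; S = I/c = 896 104 mm³.

S_x ≈ 8.961 × 10⁵ mm³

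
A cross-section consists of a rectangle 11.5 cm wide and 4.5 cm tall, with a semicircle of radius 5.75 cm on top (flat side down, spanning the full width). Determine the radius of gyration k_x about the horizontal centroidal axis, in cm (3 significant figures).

Decompose the section into non-overlapping parts with the origin at the bottom-left of its bounding rectangle.
Rectangular body: 11.5 × 4.5, A = 51.75 cm², y = 2.25 cm, Ī = 87.328 cm⁴.
Semicircular cap: semicircle r = 5.75, A = 51.934 cm², y = 6.9404 cm, Ī = 119.98 cm⁴.
Centroid: ȳ = ΣA·y / ΣA = 4.5994 cm.
Transfer each piece to the horizontal centroidal axis using Ī + A·d² with d = y − 4.5994:
  rectangular body: d = -2.3494 cm → contributes +372.96 cm⁴
  semicircular cap: d = 2.341 cm → contributes +404.6 cm⁴
Total I = 777.56 cm⁴.
Radius of gyration: k = √(I/A) = √(777.56 / 103.68) = 2.7385 cm.

k_x ≈ 2.74 cm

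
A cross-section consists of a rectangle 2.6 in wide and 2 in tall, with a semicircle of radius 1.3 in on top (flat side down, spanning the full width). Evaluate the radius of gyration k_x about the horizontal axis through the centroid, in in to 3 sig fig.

k_x ≈ 0.894 in

Break the section into simple shapes (no overlaps), measuring from the bottom-left corner of the bounding box.
Rectangular body: 2.6 × 2, A = 5.2 in², y = 1 in, Ī = 1.7333 in⁴.
Semicircular cap: semicircle r = 1.3, A = 2.6546 in², y = 2.5517 in, Ī = 0.31348 in⁴.
Centroid: ȳ = ΣA·y / ΣA = 1.5244 in.
Transfer each piece to the horizontal axis through the centroid using Ī + A·d² with d = y − 1.5244:
  rectangular body: d = -0.52444 in → contributes +3.1635 in⁴
  semicircular cap: d = 1.0273 in → contributes +3.115 in⁴
Total I = 6.2786 in⁴.
Radius of gyration: k = √(I/A) = √(6.2786 / 7.8546) = 0.89406 in.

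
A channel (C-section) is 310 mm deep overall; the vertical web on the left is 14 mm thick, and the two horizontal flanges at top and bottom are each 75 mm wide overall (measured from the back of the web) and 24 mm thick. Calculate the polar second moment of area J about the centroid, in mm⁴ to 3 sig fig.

Treat the section as a set of non-overlapping primitives; coordinates are from the bounding-box lower-left.
Web: 14 × 310, A = 4 340 mm², y = 155 mm, Ī = 34 756 167 mm⁴.
Top flange (beyond web): 61 × 24, A = 1 464 mm², y = 298 mm, Ī = 70 272 mm⁴.
Bottom flange (beyond web): 61 × 24, A = 1 464 mm², y = 12 mm, Ī = 70 272 mm⁴.
By symmetry the centroid is at mid-height, ȳ = 155 mm.
Transfer each piece to the centroidal x-axis using Ī + A·d² with d = y − 155:
  web: d = 0 mm → contributes +34 756 167 mm⁴
  top flange (beyond web): d = 143 mm → contributes +30 007 608 mm⁴
  bottom flange (beyond web): d = -143 mm → contributes +30 007 608 mm⁴
Total I = 94 771 383 mm⁴.
For the y-axis: x̄ = 22.107 mm.
Repeating about the centroidal y-axis gives I_y = 3 437 527 mm⁴.
Polar second moment: J = I_x + I_y = 98 208 910 mm⁴.

J ≈ 9.82 × 10⁷ mm⁴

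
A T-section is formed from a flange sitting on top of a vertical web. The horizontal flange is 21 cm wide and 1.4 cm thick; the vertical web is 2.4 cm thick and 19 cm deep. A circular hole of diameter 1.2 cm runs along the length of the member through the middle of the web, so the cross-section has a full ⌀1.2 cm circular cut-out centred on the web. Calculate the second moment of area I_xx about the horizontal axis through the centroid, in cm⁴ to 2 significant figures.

I_xx ≈ 3200 cm⁴

Split into non-overlapping primitives; take the origin at the lower-left of the bounding box.
Flange: 21 × 1.4, A = 29.4 cm², y = 19.7 cm, Ī = 4.802 cm⁴.
Web: 2.4 × 19, A = 45.6 cm², y = 9.5 cm, Ī = 1 372 cm⁴.
Hole (subtracted): ⌀1.2, A = 1.131 cm², y = 9.5 cm, Ī = 0.1018 cm⁴.
Centroid: ȳ = ΣA·y / ΣA = 13.56 cm.
Transfer each piece to the horizontal axis through the centroid using Ī + A·d² with d = y − 13.56:
  flange: d = 6.14 cm → contributes +1 113 cm⁴
  web: d = -4.06 cm → contributes +2 123 cm⁴
  hole: d = -4.06 cm → contributes −18.74 cm⁴
Total I = 3 218 cm⁴.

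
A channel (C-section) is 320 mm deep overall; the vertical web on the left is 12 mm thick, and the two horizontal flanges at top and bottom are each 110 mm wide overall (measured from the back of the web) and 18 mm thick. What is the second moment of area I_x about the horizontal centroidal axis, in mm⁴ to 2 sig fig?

I_x ≈ 1.1 × 10⁸ mm⁴

Treat the section as a set of non-overlapping primitives; coordinates are from the bounding-box lower-left.
Web: 12 × 320, A = 3 840 mm², y = 160 mm, Ī = 32 768 000 mm⁴.
Top flange (beyond web): 98 × 18, A = 1 764 mm², y = 311 mm, Ī = 47 628 mm⁴.
Bottom flange (beyond web): 98 × 18, A = 1 764 mm², y = 9 mm, Ī = 47 628 mm⁴.
By symmetry the centroid is at mid-height, ȳ = 160 mm.
Transfer each piece to the horizontal centroidal axis using Ī + A·d² with d = y − 160:
  web: d = 0 mm → contributes +32 768 000 mm⁴
  top flange (beyond web): d = 151 mm → contributes +40 268 592 mm⁴
  bottom flange (beyond web): d = -151 mm → contributes +40 268 592 mm⁴
Total I = 113 305 184 mm⁴.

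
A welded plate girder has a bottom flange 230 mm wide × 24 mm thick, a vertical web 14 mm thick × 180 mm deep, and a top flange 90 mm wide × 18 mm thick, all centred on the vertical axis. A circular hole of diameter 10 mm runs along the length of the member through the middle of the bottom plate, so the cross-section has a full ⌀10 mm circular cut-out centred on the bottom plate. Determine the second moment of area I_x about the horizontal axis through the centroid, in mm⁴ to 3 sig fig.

Treat the section as a set of non-overlapping primitives; coordinates are from the bounding-box lower-left.
Bottom plate: 230 × 24, A = 5 520 mm², y = 12 mm, Ī = 264 960 mm⁴.
Web plate: 14 × 180, A = 2 520 mm², y = 114 mm, Ī = 6 804 000 mm⁴.
Top plate: 90 × 18, A = 1 620 mm², y = 213 mm, Ī = 43 740 mm⁴.
Hole (subtracted): ⌀10, A = 78.54 mm², y = 12 mm, Ī = 490.87 mm⁴.
Centroid: ȳ = ΣA·y / ΣA = 72.811 mm.
Transfer each piece to the horizontal axis through the centroid using Ī + A·d² with d = y − 72.811:
  bottom plate: d = -60.811 mm → contributes +20 677 925 mm⁴
  web plate: d = 41.189 mm → contributes +11 079 225 mm⁴
  top plate: d = 140.19 mm → contributes +31 881 442 mm⁴
  hole: d = -60.811 mm → contributes −290 931 mm⁴
Total I = 63 347 661 mm⁴.

I_x ≈ 6.33 × 10⁷ mm⁴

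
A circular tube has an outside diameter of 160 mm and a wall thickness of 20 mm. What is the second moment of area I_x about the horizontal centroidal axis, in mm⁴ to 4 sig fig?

I_x ≈ 2.199 × 10⁷ mm⁴

Split into non-overlapping primitives; take the origin at the lower-left of the bounding box.
Outer circle: ⌀160, A = 20106.2 mm², y = 80 mm, Ī = 32 169 909 mm⁴.
Bore (subtracted): ⌀120, A = 11309.7 mm², y = 80 mm, Ī = 10 178 760 mm⁴.
By symmetry the centroid is at mid-height, ȳ = 80 mm.
All pieces are centred on the horizontal centroidal axis, so I = ΣĪ (holes subtracted) = 21 991 149 mm⁴.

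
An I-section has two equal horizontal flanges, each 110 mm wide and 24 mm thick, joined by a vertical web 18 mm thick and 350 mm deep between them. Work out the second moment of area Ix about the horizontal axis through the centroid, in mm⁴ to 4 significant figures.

Ix ≈ 2.492 × 10⁸ mm⁴

Break the section into simple shapes (no overlaps), measuring from the bottom-left corner of the bounding box.
Bottom flange: 110 × 24, A = 2 640 mm², y = 12 mm, Ī = 126 720 mm⁴.
Web: 18 × 350, A = 6 300 mm², y = 199 mm, Ī = 64 312 500 mm⁴.
Top flange: 110 × 24, A = 2 640 mm², y = 386 mm, Ī = 126 720 mm⁴.
By symmetry the centroid is at mid-height, ȳ = 199 mm.
Transfer each piece to the horizontal axis through the centroid using Ī + A·d² with d = y − 199:
  bottom flange: d = -187 mm → contributes +92 444 880 mm⁴
  web: d = 0 mm → contributes +64 312 500 mm⁴
  top flange: d = 187 mm → contributes +92 444 880 mm⁴
Total I = 249 202 260 mm⁴.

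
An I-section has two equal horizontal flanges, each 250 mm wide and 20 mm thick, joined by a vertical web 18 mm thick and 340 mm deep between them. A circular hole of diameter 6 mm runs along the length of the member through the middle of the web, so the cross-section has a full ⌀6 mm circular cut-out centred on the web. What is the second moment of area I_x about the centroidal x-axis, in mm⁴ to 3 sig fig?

Split into non-overlapping primitives; take the origin at the lower-left of the bounding box.
Bottom flange: 250 × 20, A = 5 000 mm², y = 10 mm, Ī = 166 667 mm⁴.
Web: 18 × 340, A = 6 120 mm², y = 190 mm, Ī = 58 956 000 mm⁴.
Top flange: 250 × 20, A = 5 000 mm², y = 370 mm, Ī = 166 667 mm⁴.
Hole (subtracted): ⌀6, A = 28.274 mm², y = 190 mm, Ī = 63.617 mm⁴.
By symmetry the centroid is at mid-height, ȳ = 190 mm.
Transfer each piece to the centroidal x-axis using Ī + A·d² with d = y − 190:
  bottom flange: d = -180 mm → contributes +162 166 667 mm⁴
  web: d = 0 mm → contributes +58 956 000 mm⁴
  top flange: d = 180 mm → contributes +162 166 667 mm⁴
  hole: d = 0 mm → contributes −63.617 mm⁴
Total I = 383 289 270 mm⁴.

I_x ≈ 3.83 × 10⁸ mm⁴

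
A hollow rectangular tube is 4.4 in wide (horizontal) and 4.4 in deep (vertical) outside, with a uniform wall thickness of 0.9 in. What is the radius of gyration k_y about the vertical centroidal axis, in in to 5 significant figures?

k_y ≈ 1.4754 in

Treat the section as a set of non-overlapping primitives; coordinates are from the bounding-box lower-left.
Outer rectangle: 4.4 × 4.4, A = 19.36 in², x = 2.2 in, Ī = 31.23413 in⁴.
Inner void (subtracted): 2.6 × 2.6, A = 6.76 in², x = 2.2 in, Ī = 3.808133 in⁴.
By symmetry the centroid is at mid-width, x̄ = 2.2 in.
All pieces are centred on the vertical centroidal axis, so I = ΣĪ (holes subtracted) = 27.426 in⁴.
Radius of gyration: k = √(I/A) = √(27.426 / 12.6) = 1.475353 in.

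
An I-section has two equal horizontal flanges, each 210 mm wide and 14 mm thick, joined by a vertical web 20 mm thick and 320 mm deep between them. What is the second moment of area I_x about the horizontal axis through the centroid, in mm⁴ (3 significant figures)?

Decompose the section into non-overlapping parts with the origin at the bottom-left of its bounding rectangle.
Bottom flange: 210 × 14, A = 2 940 mm², y = 7 mm, Ī = 48 020 mm⁴.
Web: 20 × 320, A = 6 400 mm², y = 174 mm, Ī = 54 613 333 mm⁴.
Top flange: 210 × 14, A = 2 940 mm², y = 341 mm, Ī = 48 020 mm⁴.
By symmetry the centroid is at mid-height, ȳ = 174 mm.
Transfer each piece to the horizontal axis through the centroid using Ī + A·d² with d = y − 174:
  bottom flange: d = -167 mm → contributes +82 041 680 mm⁴
  web: d = 0 mm → contributes +54 613 333 mm⁴
  top flange: d = 167 mm → contributes +82 041 680 mm⁴
Total I = 218 696 693 mm⁴.

I_x ≈ 2.19 × 10⁸ mm⁴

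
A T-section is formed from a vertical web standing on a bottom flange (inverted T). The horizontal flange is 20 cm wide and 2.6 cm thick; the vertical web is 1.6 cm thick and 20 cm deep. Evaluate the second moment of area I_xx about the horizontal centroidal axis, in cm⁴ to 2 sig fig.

I_xx ≈ 3600 cm⁴

Break the section into simple shapes (no overlaps), measuring from the bottom-left corner of the bounding box.
Flange: 20 × 2.6, A = 52 cm², y = 1.3 cm, Ī = 29.29 cm⁴.
Web: 1.6 × 20, A = 32 cm², y = 12.6 cm, Ī = 1 067 cm⁴.
Centroid: ȳ = ΣA·y / ΣA = 5.605 cm.
Transfer each piece to the horizontal centroidal axis using Ī + A·d² with d = y − 5.605:
  flange: d = -4.305 cm → contributes +992.9 cm⁴
  web: d = 6.995 cm → contributes +2 633 cm⁴
Total I = 3 625 cm⁴.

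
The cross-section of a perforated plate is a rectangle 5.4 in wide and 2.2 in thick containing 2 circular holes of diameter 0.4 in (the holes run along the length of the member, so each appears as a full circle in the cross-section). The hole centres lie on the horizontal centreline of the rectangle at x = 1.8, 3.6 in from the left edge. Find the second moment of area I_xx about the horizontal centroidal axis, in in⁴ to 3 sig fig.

I_xx ≈ 4.79 in⁴

Break the section into simple shapes (no overlaps), measuring from the bottom-left corner of the bounding box.
Plate: 5.4 × 2.2, A = 11.88 in², y = 1.1 in, Ī = 4.7916 in⁴.
Hole 1 (subtracted): ⌀0.4, A = 0.12566 in², y = 1.1 in, Ī = 0.0012566 in⁴.
Hole 2 (subtracted): ⌀0.4, A = 0.12566 in², y = 1.1 in, Ī = 0.0012566 in⁴.
By symmetry the centroid is at mid-height, ȳ = 1.1 in.
All pieces are centred on the horizontal centroidal axis, so I = ΣĪ (holes subtracted) = 4.7891 in⁴.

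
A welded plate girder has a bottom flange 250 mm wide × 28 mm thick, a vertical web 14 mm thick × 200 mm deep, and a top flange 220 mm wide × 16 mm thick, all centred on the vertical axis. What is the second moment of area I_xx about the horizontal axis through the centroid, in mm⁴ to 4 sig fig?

Decompose the section into non-overlapping parts with the origin at the bottom-left of its bounding rectangle.
Bottom plate: 250 × 28, A = 7 000 mm², y = 14 mm, Ī = 457 333 mm⁴.
Web plate: 14 × 200, A = 2 800 mm², y = 128 mm, Ī = 9 333 333 mm⁴.
Top plate: 220 × 16, A = 3 520 mm², y = 236 mm, Ī = 75093.3 mm⁴.
Centroid: ȳ = ΣA·y / ΣA = 96.6306 mm.
Transfer each piece to the horizontal axis through the centroid using Ī + A·d² with d = y − 96.6306:
  bottom plate: d = -82.6306 mm → contributes +48 252 081 mm⁴
  web plate: d = 31.3694 mm → contributes +12 088 638 mm⁴
  top plate: d = 139.369 mm → contributes +68 446 944 mm⁴
Total I = 128 787 663 mm⁴.

I_xx ≈ 1.288 × 10⁸ mm⁴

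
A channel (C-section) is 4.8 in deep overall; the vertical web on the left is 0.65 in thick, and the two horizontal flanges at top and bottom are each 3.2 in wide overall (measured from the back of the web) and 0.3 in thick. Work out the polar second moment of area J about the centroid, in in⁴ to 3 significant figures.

Treat the section as a set of non-overlapping primitives; coordinates are from the bounding-box lower-left.
Web: 0.65 × 4.8, A = 3.12 in², y = 2.4 in, Ī = 5.9904 in⁴.
Top flange (beyond web): 2.55 × 0.3, A = 0.765 in², y = 4.65 in, Ī = 0.0057375 in⁴.
Bottom flange (beyond web): 2.55 × 0.3, A = 0.765 in², y = 0.15 in, Ī = 0.0057375 in⁴.
By symmetry the centroid is at mid-height, ȳ = 2.4 in.
Transfer each piece to the centroidal x-axis using Ī + A·d² with d = y − 2.4:
  web: d = 0 in → contributes +5.9904 in⁴
  top flange (beyond web): d = 2.25 in → contributes +3.8786 in⁴
  bottom flange (beyond web): d = -2.25 in → contributes +3.8786 in⁴
Total I = 13.748 in⁴.
For the y-axis: x̄ = 0.85145 in.
Repeating about the centroidal y-axis gives I_y = 3.567 in⁴.
Polar second moment: J = I_x + I_y = 17.314 in⁴.

J ≈ 17.3 in⁴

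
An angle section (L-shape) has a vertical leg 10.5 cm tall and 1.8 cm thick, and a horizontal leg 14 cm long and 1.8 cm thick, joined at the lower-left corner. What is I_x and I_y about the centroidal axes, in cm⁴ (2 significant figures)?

I_x ≈ 370 cm⁴, I_y ≈ 780 cm⁴

Treat the section as a set of non-overlapping primitives; coordinates are from the bounding-box lower-left.
Vertical leg: 1.8 × 10.5, A = 18.9 cm², y = 5.25 cm, Ī = 173.6 cm⁴.
Horizontal leg (remainder): 12.2 × 1.8, A = 21.96 cm², y = 0.9 cm, Ī = 5.929 cm⁴.
Centroid: ȳ = ΣA·y / ΣA = 2.912 cm.
Transfer each piece to the centroidal x-axis using Ī + A·d² with d = y − 2.912:
  vertical leg: d = 2.338 cm → contributes +276.9 cm⁴
  horizontal leg (remainder): d = -2.012 cm → contributes +94.84 cm⁴
Total I = 371.8 cm⁴.
For the y-axis: x̄ = 4.662 cm.
Repeating about the centroidal y-axis gives I_y = 775.2 cm⁴.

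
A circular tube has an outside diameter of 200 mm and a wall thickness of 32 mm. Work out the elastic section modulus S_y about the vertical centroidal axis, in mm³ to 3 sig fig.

Break the section into simple shapes (no overlaps), measuring from the bottom-left corner of the bounding box.
Outer circle: ⌀200, A = 31 416 mm², x = 100 mm, Ī = 78 539 816 mm⁴.
Bore (subtracted): ⌀136, A = 14 527 mm², x = 100 mm, Ī = 16 792 893 mm⁴.
By symmetry the centroid is at mid-width, x̄ = 100 mm.
All pieces are centred on the vertical centroidal axis, so I = ΣĪ (holes subtracted) = 61 746 923 mm⁴.
Extreme fibre distance c = 100 mm; S = I/c = 617 469 mm³.

S_y ≈ 6.17 × 10⁵ mm³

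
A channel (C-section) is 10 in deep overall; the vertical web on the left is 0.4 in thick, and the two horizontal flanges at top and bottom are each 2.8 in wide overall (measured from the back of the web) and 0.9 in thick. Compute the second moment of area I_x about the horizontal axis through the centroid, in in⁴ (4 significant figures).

Treat the section as a set of non-overlapping primitives; coordinates are from the bounding-box lower-left.
Web: 0.4 × 10, A = 4 in², y = 5 in, Ī = 33.3333 in⁴.
Top flange (beyond web): 2.4 × 0.9, A = 2.16 in², y = 9.55 in, Ī = 0.1458 in⁴.
Bottom flange (beyond web): 2.4 × 0.9, A = 2.16 in², y = 0.45 in, Ī = 0.1458 in⁴.
By symmetry the centroid is at mid-height, ȳ = 5 in.
Transfer each piece to the horizontal axis through the centroid using Ī + A·d² with d = y − 5:
  web: d = 0 in → contributes +33.3333 in⁴
  top flange (beyond web): d = 4.55 in → contributes +44.8632 in⁴
  bottom flange (beyond web): d = -4.55 in → contributes +44.8632 in⁴
Total I = 123.06 in⁴.

I_x ≈ 123.1 in⁴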